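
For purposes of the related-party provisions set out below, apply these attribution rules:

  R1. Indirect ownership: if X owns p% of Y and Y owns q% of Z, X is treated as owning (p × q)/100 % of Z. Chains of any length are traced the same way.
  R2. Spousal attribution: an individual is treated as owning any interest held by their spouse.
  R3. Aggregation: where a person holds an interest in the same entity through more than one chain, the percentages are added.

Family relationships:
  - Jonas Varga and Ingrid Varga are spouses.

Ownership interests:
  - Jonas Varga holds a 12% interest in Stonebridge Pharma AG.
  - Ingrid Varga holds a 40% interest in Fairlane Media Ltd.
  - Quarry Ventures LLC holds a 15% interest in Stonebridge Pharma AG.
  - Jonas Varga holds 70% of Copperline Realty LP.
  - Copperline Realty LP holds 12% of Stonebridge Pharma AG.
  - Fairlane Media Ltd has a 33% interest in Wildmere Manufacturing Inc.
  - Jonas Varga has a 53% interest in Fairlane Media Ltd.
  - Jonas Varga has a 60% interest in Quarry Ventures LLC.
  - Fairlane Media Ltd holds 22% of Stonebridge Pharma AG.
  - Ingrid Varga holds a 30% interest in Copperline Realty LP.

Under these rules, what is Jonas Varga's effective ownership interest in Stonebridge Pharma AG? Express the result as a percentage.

By spousal attribution (R2), Jonas Varga is treated as also owning Ingrid Varga's interest in Fairlane Media Ltd, giving 53% + 40% = 93%.
By spousal attribution (R2), Jonas Varga is treated as also owning Ingrid Varga's interest in Copperline Realty LP, giving 70% + 30% = 100%.
Chain via Quarry Ventures LLC (R1): 60% × 15% = 9% of Stonebridge Pharma AG.
Chain via Fairlane Media Ltd (R1): 93% × 22% = 20.46% of Stonebridge Pharma AG.
Chain via Copperline Realty LP (R1): 100% × 12% = 12% of Stonebridge Pharma AG.
Direct interest in Stonebridge Pharma AG: 12%.
Aggregating (R3): 9% + 20.46% + 12% + 12% = 53.46%.

53.46%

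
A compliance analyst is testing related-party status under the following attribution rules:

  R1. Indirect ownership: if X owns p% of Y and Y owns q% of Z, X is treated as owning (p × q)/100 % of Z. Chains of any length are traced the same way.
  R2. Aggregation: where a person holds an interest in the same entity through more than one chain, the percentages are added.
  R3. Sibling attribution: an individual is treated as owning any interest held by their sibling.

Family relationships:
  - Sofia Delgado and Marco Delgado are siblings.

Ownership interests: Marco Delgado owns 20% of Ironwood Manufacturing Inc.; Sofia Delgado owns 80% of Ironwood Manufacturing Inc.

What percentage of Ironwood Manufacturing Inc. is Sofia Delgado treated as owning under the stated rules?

By sibling attribution (R3), Sofia Delgado is treated as also owning Marco Delgado's interest in Ironwood Manufacturing Inc, giving 80% + 20% = 100%.
Direct interest in Ironwood Manufacturing Inc: 100%.

100%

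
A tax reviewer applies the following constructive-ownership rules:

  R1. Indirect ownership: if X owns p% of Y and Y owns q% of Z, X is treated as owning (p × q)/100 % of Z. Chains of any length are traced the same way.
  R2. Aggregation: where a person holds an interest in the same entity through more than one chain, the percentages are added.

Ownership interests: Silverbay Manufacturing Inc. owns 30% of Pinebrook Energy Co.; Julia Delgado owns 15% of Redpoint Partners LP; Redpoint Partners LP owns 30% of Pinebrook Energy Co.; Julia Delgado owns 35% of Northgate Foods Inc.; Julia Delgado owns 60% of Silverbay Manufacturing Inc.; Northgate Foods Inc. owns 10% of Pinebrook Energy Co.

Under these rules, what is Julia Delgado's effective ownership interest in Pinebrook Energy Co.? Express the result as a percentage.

26%

Chain via Northgate Foods Inc. (R1): 35% × 10% = 3.5% of Pinebrook Energy Co.
Chain via Silverbay Manufacturing Inc. (R1): 60% × 30% = 18% of Pinebrook Energy Co.
Chain via Redpoint Partners LP (R1): 15% × 30% = 4.5% of Pinebrook Energy Co.
Aggregating (R2): 3.5% + 18% + 4.5% = 26%.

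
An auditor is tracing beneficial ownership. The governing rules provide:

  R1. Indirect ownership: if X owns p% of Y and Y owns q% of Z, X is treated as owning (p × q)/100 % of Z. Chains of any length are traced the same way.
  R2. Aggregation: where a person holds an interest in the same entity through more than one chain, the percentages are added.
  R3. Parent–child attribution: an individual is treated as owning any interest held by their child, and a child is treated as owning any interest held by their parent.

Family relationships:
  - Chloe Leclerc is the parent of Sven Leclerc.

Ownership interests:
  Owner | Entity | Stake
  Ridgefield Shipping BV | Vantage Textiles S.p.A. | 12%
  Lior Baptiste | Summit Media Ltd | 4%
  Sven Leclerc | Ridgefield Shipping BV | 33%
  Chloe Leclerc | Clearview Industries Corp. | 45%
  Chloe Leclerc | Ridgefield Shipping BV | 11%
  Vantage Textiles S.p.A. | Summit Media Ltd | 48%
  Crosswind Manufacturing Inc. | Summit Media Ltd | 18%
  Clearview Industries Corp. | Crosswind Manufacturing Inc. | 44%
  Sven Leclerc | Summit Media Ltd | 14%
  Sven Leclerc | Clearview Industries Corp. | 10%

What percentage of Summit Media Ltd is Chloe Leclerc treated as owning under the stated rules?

20.8904%

By parent–child attribution (R3), Chloe Leclerc is treated as also owning Sven Leclerc's interest in Clearview Industries Corp, giving 45% + 10% = 55%.
By parent–child attribution (R3), Chloe Leclerc is treated as also owning Sven Leclerc's interest in Ridgefield Shipping BV, giving 11% + 33% = 44%.
By parent–child attribution (R3), Chloe Leclerc is treated as owning Sven Leclerc's 14% interest in Summit Media Ltd.
Chain via Clearview Industries Corp. → Crosswind Manufacturing Inc. (R1): 55% × 44% × 18% = 4.356% of Summit Media Ltd.
Chain via Ridgefield Shipping BV → Vantage Textiles S.p.A. (R1): 44% × 12% × 48% = 2.5344% of Summit Media Ltd.
Direct interest in Summit Media Ltd: 14%.
Aggregating (R2): 4.356% + 2.5344% + 14% = 20.8904%.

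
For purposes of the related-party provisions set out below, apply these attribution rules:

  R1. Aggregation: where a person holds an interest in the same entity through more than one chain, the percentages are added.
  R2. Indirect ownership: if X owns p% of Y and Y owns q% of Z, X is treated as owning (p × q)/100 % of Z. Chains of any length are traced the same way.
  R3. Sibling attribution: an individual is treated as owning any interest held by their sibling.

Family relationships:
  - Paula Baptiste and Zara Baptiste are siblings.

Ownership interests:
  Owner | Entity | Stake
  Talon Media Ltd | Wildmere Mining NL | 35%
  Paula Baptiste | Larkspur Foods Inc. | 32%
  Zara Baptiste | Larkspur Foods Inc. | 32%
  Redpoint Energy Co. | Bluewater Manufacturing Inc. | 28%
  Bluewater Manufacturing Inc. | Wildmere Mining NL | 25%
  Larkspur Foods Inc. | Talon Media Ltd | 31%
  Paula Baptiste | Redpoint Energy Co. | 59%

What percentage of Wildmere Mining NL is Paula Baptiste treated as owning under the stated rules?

11.074%

By sibling attribution (R3), Paula Baptiste is treated as also owning Zara Baptiste's interest in Larkspur Foods Inc, giving 32% + 32% = 64%.
Chain via Redpoint Energy Co. → Bluewater Manufacturing Inc. (R2): 59% × 28% × 25% = 4.13% of Wildmere Mining NL.
Chain via Larkspur Foods Inc. → Talon Media Ltd (R2): 64% × 31% × 35% = 6.944% of Wildmere Mining NL.
Aggregating (R1): 4.13% + 6.944% = 11.074%.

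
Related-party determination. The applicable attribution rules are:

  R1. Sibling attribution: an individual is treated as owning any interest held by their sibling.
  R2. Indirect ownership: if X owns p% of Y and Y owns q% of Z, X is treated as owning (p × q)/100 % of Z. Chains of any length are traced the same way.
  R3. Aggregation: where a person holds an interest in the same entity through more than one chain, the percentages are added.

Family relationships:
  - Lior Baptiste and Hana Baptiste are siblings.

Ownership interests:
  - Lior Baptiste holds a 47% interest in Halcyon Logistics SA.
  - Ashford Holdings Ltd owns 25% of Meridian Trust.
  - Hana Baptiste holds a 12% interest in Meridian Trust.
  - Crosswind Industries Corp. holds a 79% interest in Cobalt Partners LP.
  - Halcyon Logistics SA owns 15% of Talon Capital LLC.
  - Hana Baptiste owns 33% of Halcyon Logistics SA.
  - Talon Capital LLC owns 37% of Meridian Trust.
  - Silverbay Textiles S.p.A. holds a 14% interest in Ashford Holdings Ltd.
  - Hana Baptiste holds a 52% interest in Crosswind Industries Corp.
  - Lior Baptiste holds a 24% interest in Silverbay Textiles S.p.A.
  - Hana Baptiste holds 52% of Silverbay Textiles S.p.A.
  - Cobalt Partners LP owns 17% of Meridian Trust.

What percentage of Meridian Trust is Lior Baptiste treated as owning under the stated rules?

By sibling attribution (R1), Lior Baptiste is treated as also owning Hana Baptiste's interest in Halcyon Logistics SA, giving 47% + 33% = 80%.
By sibling attribution (R1), Lior Baptiste is treated as also owning Hana Baptiste's interest in Silverbay Textiles S.p.A, giving 24% + 52% = 76%.
By sibling attribution (R1), Lior Baptiste is treated as owning Hana Baptiste's 52% interest in Crosswind Industries Corp.
By sibling attribution (R1), Lior Baptiste is treated as owning Hana Baptiste's 12% interest in Meridian Trust.
Chain via Halcyon Logistics SA → Talon Capital LLC (R2): 80% × 15% × 37% = 4.44% of Meridian Trust.
Chain via Silverbay Textiles S.p.A. → Ashford Holdings Ltd (R2): 76% × 14% × 25% = 2.66% of Meridian Trust.
Chain via Crosswind Industries Corp. → Cobalt Partners LP (R2): 52% × 79% × 17% = 6.9836% of Meridian Trust.
Direct interest in Meridian Trust: 12%.
Aggregating (R3): 4.44% + 2.66% + 6.9836% + 12% = 26.0836%.

26.0836%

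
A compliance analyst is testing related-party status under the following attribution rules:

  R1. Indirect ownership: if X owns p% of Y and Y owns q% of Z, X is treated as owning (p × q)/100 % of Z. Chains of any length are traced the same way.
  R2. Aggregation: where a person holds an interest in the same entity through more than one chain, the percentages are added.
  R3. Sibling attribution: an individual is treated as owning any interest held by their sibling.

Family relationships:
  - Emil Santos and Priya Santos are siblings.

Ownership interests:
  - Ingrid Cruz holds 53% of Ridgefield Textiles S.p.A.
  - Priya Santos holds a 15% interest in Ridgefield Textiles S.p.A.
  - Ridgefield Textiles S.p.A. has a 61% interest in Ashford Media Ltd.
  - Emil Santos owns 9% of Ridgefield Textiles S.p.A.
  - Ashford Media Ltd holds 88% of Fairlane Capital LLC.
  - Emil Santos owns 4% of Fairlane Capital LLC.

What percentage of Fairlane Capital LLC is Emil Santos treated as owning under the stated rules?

By sibling attribution (R3), Emil Santos is treated as also owning Priya Santos's interest in Ridgefield Textiles S.p.A, giving 9% + 15% = 24%.
Chain via Ridgefield Textiles S.p.A. → Ashford Media Ltd (R1): 24% × 61% × 88% = 12.8832% of Fairlane Capital LLC.
Direct interest in Fairlane Capital LLC: 4%.
Aggregating (R2): 12.8832% + 4% = 16.8832%.

16.8832%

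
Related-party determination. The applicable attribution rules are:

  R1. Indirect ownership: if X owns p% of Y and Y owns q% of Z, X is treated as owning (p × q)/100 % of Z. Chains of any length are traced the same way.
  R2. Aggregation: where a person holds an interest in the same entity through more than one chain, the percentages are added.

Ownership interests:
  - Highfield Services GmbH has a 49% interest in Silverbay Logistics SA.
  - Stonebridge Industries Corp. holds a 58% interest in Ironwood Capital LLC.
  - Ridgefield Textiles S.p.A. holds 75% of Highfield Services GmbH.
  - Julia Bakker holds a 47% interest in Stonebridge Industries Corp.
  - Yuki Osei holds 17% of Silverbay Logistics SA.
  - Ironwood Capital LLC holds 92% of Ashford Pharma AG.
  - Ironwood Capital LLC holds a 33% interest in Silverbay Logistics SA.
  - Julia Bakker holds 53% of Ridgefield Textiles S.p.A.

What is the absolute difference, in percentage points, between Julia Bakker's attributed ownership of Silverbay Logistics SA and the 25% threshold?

Chain via Stonebridge Industries Corp. → Ironwood Capital LLC (R1): 47% × 58% × 33% = 8.9958% of Silverbay Logistics SA.
Chain via Ridgefield Textiles S.p.A. → Highfield Services GmbH (R1): 53% × 75% × 49% = 19.4775% of Silverbay Logistics SA.
Aggregating (R2): 8.9958% + 19.4775% = 28.4733%.
28.4733% exceeds the 25% threshold by 3.4733 percentage points.

3.4733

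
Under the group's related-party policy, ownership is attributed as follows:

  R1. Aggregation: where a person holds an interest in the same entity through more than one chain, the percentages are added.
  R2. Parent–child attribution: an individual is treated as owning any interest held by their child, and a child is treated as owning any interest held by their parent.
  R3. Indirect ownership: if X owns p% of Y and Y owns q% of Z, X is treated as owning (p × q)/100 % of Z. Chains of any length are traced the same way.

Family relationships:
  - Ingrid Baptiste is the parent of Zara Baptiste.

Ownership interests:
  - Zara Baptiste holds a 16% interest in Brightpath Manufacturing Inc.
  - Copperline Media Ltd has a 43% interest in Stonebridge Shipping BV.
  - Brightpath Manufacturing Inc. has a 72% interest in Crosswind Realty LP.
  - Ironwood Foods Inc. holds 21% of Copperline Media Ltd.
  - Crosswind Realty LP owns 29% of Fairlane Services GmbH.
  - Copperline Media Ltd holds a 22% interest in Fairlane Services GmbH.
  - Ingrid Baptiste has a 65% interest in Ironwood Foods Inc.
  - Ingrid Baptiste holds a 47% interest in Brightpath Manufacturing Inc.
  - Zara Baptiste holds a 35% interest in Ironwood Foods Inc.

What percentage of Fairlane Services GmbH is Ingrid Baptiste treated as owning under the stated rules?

By parent–child attribution (R2), Ingrid Baptiste is treated as also owning Zara Baptiste's interest in Ironwood Foods Inc, giving 65% + 35% = 100%.
By parent–child attribution (R2), Ingrid Baptiste is treated as also owning Zara Baptiste's interest in Brightpath Manufacturing Inc, giving 47% + 16% = 63%.
Chain via Ironwood Foods Inc. → Copperline Media Ltd (R3): 100% × 21% × 22% = 4.62% of Fairlane Services GmbH.
Chain via Brightpath Manufacturing Inc. → Crosswind Realty LP (R3): 63% × 72% × 29% = 13.1544% of Fairlane Services GmbH.
Aggregating (R1): 4.62% + 13.1544% = 17.7744%.

17.7744%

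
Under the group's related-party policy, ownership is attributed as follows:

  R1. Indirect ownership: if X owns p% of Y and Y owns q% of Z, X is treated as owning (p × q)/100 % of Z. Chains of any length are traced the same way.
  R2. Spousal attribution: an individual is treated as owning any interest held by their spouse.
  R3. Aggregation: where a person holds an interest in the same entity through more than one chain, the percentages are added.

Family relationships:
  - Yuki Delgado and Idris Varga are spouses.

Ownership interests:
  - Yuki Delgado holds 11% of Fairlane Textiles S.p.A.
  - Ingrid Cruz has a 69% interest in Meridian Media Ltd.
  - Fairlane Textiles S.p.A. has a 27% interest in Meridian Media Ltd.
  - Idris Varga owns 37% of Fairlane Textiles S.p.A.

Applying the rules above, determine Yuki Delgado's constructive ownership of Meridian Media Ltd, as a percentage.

By spousal attribution (R2), Yuki Delgado is treated as also owning Idris Varga's interest in Fairlane Textiles S.p.A, giving 11% + 37% = 48%.
Chain via Fairlane Textiles S.p.A. (R1): 48% × 27% = 12.96% of Meridian Media Ltd.

12.96%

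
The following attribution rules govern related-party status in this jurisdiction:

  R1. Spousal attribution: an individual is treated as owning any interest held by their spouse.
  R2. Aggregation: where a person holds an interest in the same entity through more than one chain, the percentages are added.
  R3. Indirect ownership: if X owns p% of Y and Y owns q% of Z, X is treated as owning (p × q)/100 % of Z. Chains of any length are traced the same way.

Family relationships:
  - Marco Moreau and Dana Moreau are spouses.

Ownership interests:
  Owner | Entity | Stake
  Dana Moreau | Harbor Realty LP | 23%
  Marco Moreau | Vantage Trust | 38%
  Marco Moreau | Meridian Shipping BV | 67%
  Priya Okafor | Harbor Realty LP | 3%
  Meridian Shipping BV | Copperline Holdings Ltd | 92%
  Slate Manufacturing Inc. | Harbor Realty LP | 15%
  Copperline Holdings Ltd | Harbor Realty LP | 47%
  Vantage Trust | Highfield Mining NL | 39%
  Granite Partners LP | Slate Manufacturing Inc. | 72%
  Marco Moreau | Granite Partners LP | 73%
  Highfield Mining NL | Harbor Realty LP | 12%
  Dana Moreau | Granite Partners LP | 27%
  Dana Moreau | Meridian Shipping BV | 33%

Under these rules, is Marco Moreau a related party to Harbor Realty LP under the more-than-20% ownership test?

By spousal attribution (R1), Marco Moreau is treated as also owning Dana Moreau's interest in Meridian Shipping BV, giving 67% + 33% = 100%.
By spousal attribution (R1), Marco Moreau is treated as also owning Dana Moreau's interest in Granite Partners LP, giving 73% + 27% = 100%.
By spousal attribution (R1), Marco Moreau is treated as owning Dana Moreau's 23% interest in Harbor Realty LP.
Chain via Vantage Trust → Highfield Mining NL (R3): 38% × 39% × 12% = 1.7784% of Harbor Realty LP.
Chain via Meridian Shipping BV → Copperline Holdings Ltd (R3): 100% × 92% × 47% = 43.24% of Harbor Realty LP.
Chain via Granite Partners LP → Slate Manufacturing Inc. (R3): 100% × 72% × 15% = 10.8% of Harbor Realty LP.
Direct interest in Harbor Realty LP: 23%.
Aggregating (R2): 1.7784% + 43.24% + 10.8% + 23% = 78.8184%.
78.8184% exceeds the 20% threshold, so Marco is a related party to Harbor Realty LP.

Yes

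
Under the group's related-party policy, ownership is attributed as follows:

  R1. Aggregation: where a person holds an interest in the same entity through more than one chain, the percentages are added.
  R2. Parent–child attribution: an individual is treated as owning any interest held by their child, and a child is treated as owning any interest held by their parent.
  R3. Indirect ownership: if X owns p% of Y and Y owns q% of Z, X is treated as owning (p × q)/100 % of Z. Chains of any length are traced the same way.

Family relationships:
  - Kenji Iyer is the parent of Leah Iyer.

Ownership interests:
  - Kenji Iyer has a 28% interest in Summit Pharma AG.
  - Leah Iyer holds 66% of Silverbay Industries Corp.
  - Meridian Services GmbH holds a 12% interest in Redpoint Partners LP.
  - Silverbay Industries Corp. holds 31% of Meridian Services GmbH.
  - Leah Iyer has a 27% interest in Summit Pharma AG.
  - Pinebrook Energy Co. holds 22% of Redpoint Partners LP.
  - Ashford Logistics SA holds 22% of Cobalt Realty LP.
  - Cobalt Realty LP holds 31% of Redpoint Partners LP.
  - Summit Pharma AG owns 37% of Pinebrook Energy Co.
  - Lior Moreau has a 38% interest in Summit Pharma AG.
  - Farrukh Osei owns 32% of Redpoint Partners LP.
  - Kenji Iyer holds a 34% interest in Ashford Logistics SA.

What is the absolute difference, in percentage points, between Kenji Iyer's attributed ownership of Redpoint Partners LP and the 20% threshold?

10.749

By parent–child attribution (R2), Kenji Iyer is treated as also owning Leah Iyer's interest in Summit Pharma AG, giving 28% + 27% = 55%.
By parent–child attribution (R2), Kenji Iyer is treated as owning Leah Iyer's 66% interest in Silverbay Industries Corp.
Chain via Summit Pharma AG → Pinebrook Energy Co. (R3): 55% × 37% × 22% = 4.477% of Redpoint Partners LP.
Chain via Ashford Logistics SA → Cobalt Realty LP (R3): 34% × 22% × 31% = 2.3188% of Redpoint Partners LP.
Chain via Silverbay Industries Corp. → Meridian Services GmbH (R3): 66% × 31% × 12% = 2.4552% of Redpoint Partners LP.
Aggregating (R1): 4.477% + 2.3188% + 2.4552% = 9.251%.
9.251% falls short of the 20% threshold by 10.749 percentage points.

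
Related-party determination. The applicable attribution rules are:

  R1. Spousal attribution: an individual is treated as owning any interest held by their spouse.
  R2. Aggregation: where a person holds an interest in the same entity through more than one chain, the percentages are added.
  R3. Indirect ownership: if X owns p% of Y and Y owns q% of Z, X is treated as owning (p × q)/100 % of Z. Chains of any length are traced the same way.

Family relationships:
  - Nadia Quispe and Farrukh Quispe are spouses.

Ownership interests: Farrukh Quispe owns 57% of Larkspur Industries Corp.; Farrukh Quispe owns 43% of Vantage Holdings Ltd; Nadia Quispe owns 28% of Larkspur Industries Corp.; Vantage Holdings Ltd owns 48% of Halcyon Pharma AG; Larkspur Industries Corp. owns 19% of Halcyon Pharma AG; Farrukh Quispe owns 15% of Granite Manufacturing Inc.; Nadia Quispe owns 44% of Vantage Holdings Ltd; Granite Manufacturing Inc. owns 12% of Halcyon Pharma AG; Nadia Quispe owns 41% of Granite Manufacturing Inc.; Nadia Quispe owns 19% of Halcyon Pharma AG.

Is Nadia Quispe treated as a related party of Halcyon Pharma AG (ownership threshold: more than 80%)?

By spousal attribution (R1), Nadia Quispe is treated as also owning Farrukh Quispe's interest in Granite Manufacturing Inc, giving 41% + 15% = 56%.
By spousal attribution (R1), Nadia Quispe is treated as also owning Farrukh Quispe's interest in Vantage Holdings Ltd, giving 44% + 43% = 87%.
By spousal attribution (R1), Nadia Quispe is treated as also owning Farrukh Quispe's interest in Larkspur Industries Corp, giving 28% + 57% = 85%.
Chain via Granite Manufacturing Inc. (R3): 56% × 12% = 6.72% of Halcyon Pharma AG.
Chain via Vantage Holdings Ltd (R3): 87% × 48% = 41.76% of Halcyon Pharma AG.
Chain via Larkspur Industries Corp. (R3): 85% × 19% = 16.15% of Halcyon Pharma AG.
Direct interest in Halcyon Pharma AG: 19%.
Aggregating (R2): 6.72% + 41.76% + 16.15% + 19% = 83.63%.
83.63% exceeds the 80% threshold, so Nadia is a related party to Halcyon Pharma AG.

Yes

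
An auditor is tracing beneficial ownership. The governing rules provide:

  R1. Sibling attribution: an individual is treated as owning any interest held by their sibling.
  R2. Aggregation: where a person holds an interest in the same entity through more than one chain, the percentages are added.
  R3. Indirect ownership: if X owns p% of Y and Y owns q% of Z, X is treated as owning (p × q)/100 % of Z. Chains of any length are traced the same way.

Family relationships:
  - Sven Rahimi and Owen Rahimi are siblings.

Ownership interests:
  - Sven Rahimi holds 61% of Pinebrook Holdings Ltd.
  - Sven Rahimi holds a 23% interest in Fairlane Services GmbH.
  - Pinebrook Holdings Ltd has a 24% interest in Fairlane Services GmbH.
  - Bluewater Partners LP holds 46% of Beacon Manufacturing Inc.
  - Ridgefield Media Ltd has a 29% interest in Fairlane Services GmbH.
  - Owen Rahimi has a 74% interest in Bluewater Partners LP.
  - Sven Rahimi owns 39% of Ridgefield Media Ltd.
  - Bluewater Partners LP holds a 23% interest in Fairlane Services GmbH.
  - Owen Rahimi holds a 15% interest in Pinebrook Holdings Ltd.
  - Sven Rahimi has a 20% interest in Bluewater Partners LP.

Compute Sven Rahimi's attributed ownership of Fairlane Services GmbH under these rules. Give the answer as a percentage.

By sibling attribution (R1), Sven Rahimi is treated as also owning Owen Rahimi's interest in Pinebrook Holdings Ltd, giving 61% + 15% = 76%.
By sibling attribution (R1), Sven Rahimi is treated as also owning Owen Rahimi's interest in Bluewater Partners LP, giving 20% + 74% = 94%.
Chain via Pinebrook Holdings Ltd (R3): 76% × 24% = 18.24% of Fairlane Services GmbH.
Chain via Bluewater Partners LP (R3): 94% × 23% = 21.62% of Fairlane Services GmbH.
Chain via Ridgefield Media Ltd (R3): 39% × 29% = 11.31% of Fairlane Services GmbH.
Direct interest in Fairlane Services GmbH: 23%.
Aggregating (R2): 18.24% + 21.62% + 11.31% + 23% = 74.17%.

74.17%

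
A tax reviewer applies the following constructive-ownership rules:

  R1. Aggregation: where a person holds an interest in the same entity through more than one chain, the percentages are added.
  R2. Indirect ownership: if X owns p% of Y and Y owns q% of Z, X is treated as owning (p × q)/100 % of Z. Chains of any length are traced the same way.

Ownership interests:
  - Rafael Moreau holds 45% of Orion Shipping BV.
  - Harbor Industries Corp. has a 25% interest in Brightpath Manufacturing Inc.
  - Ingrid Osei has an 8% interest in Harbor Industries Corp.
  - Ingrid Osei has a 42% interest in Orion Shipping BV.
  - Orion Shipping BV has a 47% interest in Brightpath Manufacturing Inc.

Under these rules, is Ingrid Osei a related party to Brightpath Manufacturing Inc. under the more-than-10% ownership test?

Yes

Chain via Harbor Industries Corp. (R2): 8% × 25% = 2% of Brightpath Manufacturing Inc.
Chain via Orion Shipping BV (R2): 42% × 47% = 19.74% of Brightpath Manufacturing Inc.
Aggregating (R1): 2% + 19.74% = 21.74%.
21.74% exceeds the 10% threshold, so Ingrid is a related party to Brightpath Manufacturing Inc.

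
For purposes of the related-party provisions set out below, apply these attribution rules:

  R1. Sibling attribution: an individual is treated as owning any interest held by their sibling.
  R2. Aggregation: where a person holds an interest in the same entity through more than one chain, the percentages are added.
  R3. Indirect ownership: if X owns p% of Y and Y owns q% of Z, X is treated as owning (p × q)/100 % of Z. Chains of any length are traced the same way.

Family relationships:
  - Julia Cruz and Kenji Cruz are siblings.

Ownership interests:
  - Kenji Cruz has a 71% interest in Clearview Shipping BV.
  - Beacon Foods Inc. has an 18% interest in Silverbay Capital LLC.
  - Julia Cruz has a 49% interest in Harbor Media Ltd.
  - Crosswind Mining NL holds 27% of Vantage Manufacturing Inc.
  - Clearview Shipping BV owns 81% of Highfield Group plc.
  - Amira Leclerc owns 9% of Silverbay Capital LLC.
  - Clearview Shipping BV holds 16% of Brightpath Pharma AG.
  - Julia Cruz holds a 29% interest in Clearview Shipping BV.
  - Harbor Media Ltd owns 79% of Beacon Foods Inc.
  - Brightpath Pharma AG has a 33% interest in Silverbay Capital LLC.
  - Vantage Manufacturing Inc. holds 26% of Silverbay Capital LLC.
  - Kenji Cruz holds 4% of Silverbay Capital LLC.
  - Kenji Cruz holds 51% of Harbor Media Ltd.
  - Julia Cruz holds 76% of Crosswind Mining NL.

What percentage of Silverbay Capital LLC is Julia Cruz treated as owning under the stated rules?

28.8352%

By sibling attribution (R1), Julia Cruz is treated as also owning Kenji Cruz's interest in Harbor Media Ltd, giving 49% + 51% = 100%.
By sibling attribution (R1), Julia Cruz is treated as also owning Kenji Cruz's interest in Clearview Shipping BV, giving 29% + 71% = 100%.
By sibling attribution (R1), Julia Cruz is treated as owning Kenji Cruz's 4% interest in Silverbay Capital LLC.
Chain via Harbor Media Ltd → Beacon Foods Inc. (R3): 100% × 79% × 18% = 14.22% of Silverbay Capital LLC.
Chain via Clearview Shipping BV → Brightpath Pharma AG (R3): 100% × 16% × 33% = 5.28% of Silverbay Capital LLC.
Chain via Crosswind Mining NL → Vantage Manufacturing Inc. (R3): 76% × 27% × 26% = 5.3352% of Silverbay Capital LLC.
Direct interest in Silverbay Capital LLC: 4%.
Aggregating (R2): 14.22% + 5.28% + 5.3352% + 4% = 28.8352%.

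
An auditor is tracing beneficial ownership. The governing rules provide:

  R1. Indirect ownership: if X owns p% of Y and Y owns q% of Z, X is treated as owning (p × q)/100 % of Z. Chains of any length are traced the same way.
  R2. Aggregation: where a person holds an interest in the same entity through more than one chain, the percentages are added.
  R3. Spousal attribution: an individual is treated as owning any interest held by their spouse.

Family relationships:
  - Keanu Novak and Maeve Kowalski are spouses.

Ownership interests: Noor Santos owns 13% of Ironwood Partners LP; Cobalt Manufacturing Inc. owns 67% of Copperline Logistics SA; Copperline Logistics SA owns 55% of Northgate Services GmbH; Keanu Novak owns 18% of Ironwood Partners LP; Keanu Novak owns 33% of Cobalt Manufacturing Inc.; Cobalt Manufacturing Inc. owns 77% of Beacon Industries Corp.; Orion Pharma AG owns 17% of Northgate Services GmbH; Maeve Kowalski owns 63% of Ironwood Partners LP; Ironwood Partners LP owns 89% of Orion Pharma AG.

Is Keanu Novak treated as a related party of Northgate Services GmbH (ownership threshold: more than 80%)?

No

By spousal attribution (R3), Keanu Novak is treated as also owning Maeve Kowalski's interest in Ironwood Partners LP, giving 18% + 63% = 81%.
Chain via Ironwood Partners LP → Orion Pharma AG (R1): 81% × 89% × 17% = 12.2553% of Northgate Services GmbH.
Chain via Cobalt Manufacturing Inc. → Copperline Logistics SA (R1): 33% × 67% × 55% = 12.1605% of Northgate Services GmbH.
Aggregating (R2): 12.2553% + 12.1605% = 24.4158%.
24.4158% does not exceed the 80% threshold, so Keanu is not a related party to Northgate Services GmbH.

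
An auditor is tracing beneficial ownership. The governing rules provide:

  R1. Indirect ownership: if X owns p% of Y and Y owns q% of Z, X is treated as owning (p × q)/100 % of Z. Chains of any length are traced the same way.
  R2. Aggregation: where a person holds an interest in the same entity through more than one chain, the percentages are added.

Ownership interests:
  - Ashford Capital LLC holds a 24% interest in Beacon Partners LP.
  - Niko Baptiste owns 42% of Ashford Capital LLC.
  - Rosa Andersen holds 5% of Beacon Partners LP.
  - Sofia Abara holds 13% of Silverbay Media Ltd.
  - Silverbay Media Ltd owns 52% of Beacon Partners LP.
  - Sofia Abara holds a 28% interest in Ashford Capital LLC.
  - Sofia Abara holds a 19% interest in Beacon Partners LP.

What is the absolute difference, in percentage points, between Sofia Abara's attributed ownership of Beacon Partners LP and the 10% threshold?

22.48

Chain via Ashford Capital LLC (R1): 28% × 24% = 6.72% of Beacon Partners LP.
Chain via Silverbay Media Ltd (R1): 13% × 52% = 6.76% of Beacon Partners LP.
Direct interest in Beacon Partners LP: 19%.
Aggregating (R2): 6.72% + 6.76% + 19% = 32.48%.
32.48% exceeds the 10% threshold by 22.48 percentage points.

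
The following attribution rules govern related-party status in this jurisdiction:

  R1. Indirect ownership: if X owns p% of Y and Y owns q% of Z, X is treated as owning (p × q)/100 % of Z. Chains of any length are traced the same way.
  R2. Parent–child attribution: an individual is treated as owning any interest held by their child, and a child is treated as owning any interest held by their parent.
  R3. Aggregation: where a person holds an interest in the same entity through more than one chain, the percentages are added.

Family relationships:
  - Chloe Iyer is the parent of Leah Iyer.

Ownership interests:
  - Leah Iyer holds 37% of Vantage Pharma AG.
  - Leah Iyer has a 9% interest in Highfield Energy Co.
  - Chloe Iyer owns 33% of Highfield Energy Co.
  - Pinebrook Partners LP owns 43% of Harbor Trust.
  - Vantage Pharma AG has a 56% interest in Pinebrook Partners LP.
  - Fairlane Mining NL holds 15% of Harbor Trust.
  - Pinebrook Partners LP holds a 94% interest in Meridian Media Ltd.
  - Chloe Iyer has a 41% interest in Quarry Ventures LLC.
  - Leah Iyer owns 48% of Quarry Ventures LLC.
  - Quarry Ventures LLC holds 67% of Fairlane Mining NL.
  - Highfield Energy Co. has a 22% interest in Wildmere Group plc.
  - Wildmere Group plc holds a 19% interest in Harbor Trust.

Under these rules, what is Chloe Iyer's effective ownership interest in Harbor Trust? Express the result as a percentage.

By parent–child attribution (R2), Chloe Iyer is treated as also owning Leah Iyer's interest in Highfield Energy Co, giving 33% + 9% = 42%.
By parent–child attribution (R2), Chloe Iyer is treated as also owning Leah Iyer's interest in Quarry Ventures LLC, giving 41% + 48% = 89%.
By parent–child attribution (R2), Chloe Iyer is treated as owning Leah Iyer's 37% interest in Vantage Pharma AG.
Chain via Highfield Energy Co. → Wildmere Group plc (R1): 42% × 22% × 19% = 1.7556% of Harbor Trust.
Chain via Quarry Ventures LLC → Fairlane Mining NL (R1): 89% × 67% × 15% = 8.9445% of Harbor Trust.
Chain via Vantage Pharma AG → Pinebrook Partners LP (R1): 37% × 56% × 43% = 8.9096% of Harbor Trust.
Aggregating (R3): 1.7556% + 8.9445% + 8.9096% = 19.6097%.

19.6097%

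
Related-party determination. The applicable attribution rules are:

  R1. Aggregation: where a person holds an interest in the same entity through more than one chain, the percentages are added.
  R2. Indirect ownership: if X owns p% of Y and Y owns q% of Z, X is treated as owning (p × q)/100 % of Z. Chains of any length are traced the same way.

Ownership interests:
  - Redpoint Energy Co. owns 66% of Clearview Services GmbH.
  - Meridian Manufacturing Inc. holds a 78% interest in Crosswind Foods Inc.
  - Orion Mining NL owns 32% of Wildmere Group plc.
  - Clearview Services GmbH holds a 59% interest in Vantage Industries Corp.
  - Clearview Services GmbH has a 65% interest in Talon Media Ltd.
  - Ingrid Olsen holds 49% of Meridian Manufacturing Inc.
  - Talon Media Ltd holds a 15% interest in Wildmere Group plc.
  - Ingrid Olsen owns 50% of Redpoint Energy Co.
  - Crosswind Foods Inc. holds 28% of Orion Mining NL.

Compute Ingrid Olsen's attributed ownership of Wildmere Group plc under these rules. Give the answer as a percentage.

6.642012%

Chain via Meridian Manufacturing Inc. → Crosswind Foods Inc. → Orion Mining NL (R2): 49% × 78% × 28% × 32% = 3.424512% of Wildmere Group plc.
Chain via Redpoint Energy Co. → Clearview Services GmbH → Talon Media Ltd (R2): 50% × 66% × 65% × 15% = 3.2175% of Wildmere Group plc.
Aggregating (R1): 3.424512% + 3.2175% = 6.642012%.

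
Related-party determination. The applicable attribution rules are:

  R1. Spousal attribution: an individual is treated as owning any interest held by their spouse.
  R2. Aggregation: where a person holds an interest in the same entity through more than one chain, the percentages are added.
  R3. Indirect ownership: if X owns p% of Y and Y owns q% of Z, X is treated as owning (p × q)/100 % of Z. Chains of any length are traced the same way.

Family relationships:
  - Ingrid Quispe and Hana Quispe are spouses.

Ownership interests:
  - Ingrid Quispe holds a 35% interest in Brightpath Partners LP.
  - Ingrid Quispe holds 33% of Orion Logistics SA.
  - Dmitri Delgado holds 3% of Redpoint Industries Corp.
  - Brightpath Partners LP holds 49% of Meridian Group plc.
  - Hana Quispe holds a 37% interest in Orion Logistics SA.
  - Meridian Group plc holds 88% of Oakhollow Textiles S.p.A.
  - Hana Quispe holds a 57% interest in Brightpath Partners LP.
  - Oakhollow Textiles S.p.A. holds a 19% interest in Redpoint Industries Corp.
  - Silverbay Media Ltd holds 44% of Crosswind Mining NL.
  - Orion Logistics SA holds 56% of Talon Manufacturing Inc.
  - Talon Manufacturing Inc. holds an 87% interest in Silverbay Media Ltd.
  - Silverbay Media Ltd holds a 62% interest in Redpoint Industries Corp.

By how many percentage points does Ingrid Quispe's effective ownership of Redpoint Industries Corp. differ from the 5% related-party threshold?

23.681856

By spousal attribution (R1), Ingrid Quispe is treated as also owning Hana Quispe's interest in Brightpath Partners LP, giving 35% + 57% = 92%.
By spousal attribution (R1), Ingrid Quispe is treated as also owning Hana Quispe's interest in Orion Logistics SA, giving 33% + 37% = 70%.
Chain via Brightpath Partners LP → Meridian Group plc → Oakhollow Textiles S.p.A. (R3): 92% × 49% × 88% × 19% = 7.537376% of Redpoint Industries Corp.
Chain via Orion Logistics SA → Talon Manufacturing Inc. → Silverbay Media Ltd (R3): 70% × 56% × 87% × 62% = 21.14448% of Redpoint Industries Corp.
Aggregating (R2): 7.537376% + 21.14448% = 28.681856%.
28.681856% exceeds the 5% threshold by 23.681856 percentage points.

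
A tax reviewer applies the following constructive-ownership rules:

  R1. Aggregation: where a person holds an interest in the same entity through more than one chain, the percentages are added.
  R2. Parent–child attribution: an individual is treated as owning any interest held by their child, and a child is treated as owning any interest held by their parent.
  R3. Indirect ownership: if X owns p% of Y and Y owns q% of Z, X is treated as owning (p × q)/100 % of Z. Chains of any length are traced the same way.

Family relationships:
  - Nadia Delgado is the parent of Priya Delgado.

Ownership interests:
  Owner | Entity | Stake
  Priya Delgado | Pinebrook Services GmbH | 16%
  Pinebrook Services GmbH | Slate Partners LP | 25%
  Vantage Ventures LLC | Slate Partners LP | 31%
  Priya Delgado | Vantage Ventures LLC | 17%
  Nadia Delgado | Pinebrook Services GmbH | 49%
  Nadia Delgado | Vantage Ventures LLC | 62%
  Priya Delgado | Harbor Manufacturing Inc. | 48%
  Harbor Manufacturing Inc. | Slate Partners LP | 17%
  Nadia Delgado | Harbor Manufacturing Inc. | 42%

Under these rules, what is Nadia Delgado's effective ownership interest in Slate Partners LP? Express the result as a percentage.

By parent–child attribution (R2), Nadia Delgado is treated as also owning Priya Delgado's interest in Pinebrook Services GmbH, giving 49% + 16% = 65%.
By parent–child attribution (R2), Nadia Delgado is treated as also owning Priya Delgado's interest in Vantage Ventures LLC, giving 62% + 17% = 79%.
By parent–child attribution (R2), Nadia Delgado is treated as also owning Priya Delgado's interest in Harbor Manufacturing Inc, giving 42% + 48% = 90%.
Chain via Pinebrook Services GmbH (R3): 65% × 25% = 16.25% of Slate Partners LP.
Chain via Vantage Ventures LLC (R3): 79% × 31% = 24.49% of Slate Partners LP.
Chain via Harbor Manufacturing Inc. (R3): 90% × 17% = 15.3% of Slate Partners LP.
Aggregating (R1): 16.25% + 24.49% + 15.3% = 56.04%.

56.04%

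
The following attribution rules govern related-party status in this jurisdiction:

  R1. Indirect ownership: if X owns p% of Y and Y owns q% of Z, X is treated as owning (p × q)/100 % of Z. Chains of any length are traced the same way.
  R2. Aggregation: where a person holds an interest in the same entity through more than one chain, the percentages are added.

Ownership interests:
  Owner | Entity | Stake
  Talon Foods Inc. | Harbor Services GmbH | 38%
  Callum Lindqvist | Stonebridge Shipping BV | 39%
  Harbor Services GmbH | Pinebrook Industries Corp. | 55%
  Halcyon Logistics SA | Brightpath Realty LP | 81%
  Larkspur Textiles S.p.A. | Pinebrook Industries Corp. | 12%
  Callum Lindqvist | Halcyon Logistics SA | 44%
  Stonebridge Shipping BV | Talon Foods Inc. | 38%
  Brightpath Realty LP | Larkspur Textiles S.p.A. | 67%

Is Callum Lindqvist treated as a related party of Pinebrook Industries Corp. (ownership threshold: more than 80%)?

No

Chain via Stonebridge Shipping BV → Talon Foods Inc. → Harbor Services GmbH (R1): 39% × 38% × 38% × 55% = 3.09738% of Pinebrook Industries Corp.
Chain via Halcyon Logistics SA → Brightpath Realty LP → Larkspur Textiles S.p.A. (R1): 44% × 81% × 67% × 12% = 2.865456% of Pinebrook Industries Corp.
Aggregating (R2): 3.09738% + 2.865456% = 5.962836%.
5.962836% does not exceed the 80% threshold, so Callum is not a related party to Pinebrook Industries Corp.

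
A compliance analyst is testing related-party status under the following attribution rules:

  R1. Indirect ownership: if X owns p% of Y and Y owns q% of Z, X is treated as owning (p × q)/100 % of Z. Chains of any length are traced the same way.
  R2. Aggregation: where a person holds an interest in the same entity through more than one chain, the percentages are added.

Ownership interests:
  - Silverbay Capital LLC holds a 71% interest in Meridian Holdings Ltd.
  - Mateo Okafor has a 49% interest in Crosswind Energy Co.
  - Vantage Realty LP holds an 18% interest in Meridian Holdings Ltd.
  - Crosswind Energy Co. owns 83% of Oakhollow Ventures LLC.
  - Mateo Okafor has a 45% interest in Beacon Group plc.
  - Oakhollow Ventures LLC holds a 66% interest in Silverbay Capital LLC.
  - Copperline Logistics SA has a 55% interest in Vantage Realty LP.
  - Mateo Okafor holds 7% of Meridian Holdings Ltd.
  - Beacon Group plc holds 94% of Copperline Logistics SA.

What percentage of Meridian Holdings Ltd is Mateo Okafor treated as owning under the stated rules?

30.245662%

Chain via Crosswind Energy Co. → Oakhollow Ventures LLC → Silverbay Capital LLC (R1): 49% × 83% × 66% × 71% = 19.057962% of Meridian Holdings Ltd.
Chain via Beacon Group plc → Copperline Logistics SA → Vantage Realty LP (R1): 45% × 94% × 55% × 18% = 4.1877% of Meridian Holdings Ltd.
Direct interest in Meridian Holdings Ltd: 7%.
Aggregating (R2): 19.057962% + 4.1877% + 7% = 30.245662%.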